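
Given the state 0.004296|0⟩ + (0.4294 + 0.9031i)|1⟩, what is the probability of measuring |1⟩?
1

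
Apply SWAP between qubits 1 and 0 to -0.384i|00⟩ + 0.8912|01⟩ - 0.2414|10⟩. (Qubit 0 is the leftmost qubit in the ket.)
-0.384i|00⟩ - 0.2414|01⟩ + 0.8912|10⟩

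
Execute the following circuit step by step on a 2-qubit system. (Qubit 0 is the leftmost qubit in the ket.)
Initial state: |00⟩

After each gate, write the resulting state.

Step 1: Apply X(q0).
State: |10⟩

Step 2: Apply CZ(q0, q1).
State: |10⟩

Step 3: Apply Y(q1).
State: i|11⟩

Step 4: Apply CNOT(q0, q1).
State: i|10⟩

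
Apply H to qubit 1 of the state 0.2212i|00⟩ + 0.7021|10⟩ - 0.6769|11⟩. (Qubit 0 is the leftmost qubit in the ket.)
0.1564i|00⟩ + 0.1564i|01⟩ + 0.01782|10⟩ + 0.9751|11⟩

H on qubit 1 mixes each pair of kets that differ only in qubit 1: amplitudes (a, b) of (|…0…⟩, |…1…⟩) become ((a + b)/√2, (a − b)/√2). Kets absent from the input have amplitude 0.
(|00⟩, |01⟩): (a, b) = (0.2212i, 0) → (0.1564i, 0.1564i)
(|10⟩, |11⟩): (a, b) = (0.7021, -0.6769) → (0.01782, 0.9751)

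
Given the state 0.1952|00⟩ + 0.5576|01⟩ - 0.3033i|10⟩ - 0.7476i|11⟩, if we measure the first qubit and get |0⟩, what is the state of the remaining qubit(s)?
0.3304|0⟩ + 0.9438|1⟩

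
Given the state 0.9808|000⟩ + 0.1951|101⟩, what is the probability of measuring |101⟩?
0.03806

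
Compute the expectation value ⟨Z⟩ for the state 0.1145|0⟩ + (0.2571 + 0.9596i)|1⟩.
-0.9738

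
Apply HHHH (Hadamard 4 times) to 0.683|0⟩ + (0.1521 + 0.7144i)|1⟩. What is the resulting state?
0.683|0⟩ + (0.1521 + 0.7144i)|1⟩

H² = I, so an even number of Hadamards cancels: H^4 = I and the state is unchanged.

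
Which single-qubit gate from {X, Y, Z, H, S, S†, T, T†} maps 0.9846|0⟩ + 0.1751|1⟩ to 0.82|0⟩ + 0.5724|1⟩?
H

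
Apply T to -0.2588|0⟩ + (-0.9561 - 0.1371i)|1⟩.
-0.2588|0⟩ + (-0.5791 - 0.773i)|1⟩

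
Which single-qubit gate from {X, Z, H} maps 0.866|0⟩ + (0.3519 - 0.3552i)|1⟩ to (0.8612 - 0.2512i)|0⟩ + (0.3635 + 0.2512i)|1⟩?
H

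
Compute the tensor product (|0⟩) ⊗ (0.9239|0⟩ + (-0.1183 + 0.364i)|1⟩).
0.9239|00⟩ + (-0.1183 + 0.364i)|01⟩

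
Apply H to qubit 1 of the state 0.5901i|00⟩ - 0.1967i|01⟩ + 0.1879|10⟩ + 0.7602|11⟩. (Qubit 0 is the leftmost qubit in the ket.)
0.2782i|00⟩ + 0.5564i|01⟩ + 0.6704|10⟩ - 0.4047|11⟩

H on qubit 1 mixes each pair of kets that differ only in qubit 1: amplitudes (a, b) of (|…0…⟩, |…1…⟩) become ((a + b)/√2, (a − b)/√2). Kets absent from the input have amplitude 0.
(|00⟩, |01⟩): (a, b) = (0.5901i, -0.1967i) → (0.2782i, 0.5564i)
(|10⟩, |11⟩): (a, b) = (0.1879, 0.7602) → (0.6704, -0.4047)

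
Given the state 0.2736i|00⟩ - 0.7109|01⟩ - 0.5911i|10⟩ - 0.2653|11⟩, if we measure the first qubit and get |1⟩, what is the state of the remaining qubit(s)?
-0.9123i|0⟩ - 0.4095|1⟩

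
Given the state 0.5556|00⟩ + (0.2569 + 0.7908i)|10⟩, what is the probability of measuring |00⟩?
0.3087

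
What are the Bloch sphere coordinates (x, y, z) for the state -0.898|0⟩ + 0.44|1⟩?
(-0.7902, 0, 0.6128)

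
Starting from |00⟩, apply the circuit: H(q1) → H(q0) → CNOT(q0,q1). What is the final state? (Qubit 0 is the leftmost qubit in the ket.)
1/2|00⟩ + 1/2|01⟩ + 1/2|10⟩ + 1/2|11⟩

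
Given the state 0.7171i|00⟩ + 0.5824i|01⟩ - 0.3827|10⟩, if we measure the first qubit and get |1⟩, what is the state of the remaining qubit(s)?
-|0⟩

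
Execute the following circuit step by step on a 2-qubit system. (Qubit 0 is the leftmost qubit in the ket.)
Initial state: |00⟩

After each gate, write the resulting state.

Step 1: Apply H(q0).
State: 1/√2|00⟩ + 1/√2|10⟩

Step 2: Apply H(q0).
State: |00⟩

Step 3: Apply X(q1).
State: |01⟩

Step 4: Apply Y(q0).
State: i|11⟩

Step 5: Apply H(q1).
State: (1/√2)i|10⟩ - (1/√2)i|11⟩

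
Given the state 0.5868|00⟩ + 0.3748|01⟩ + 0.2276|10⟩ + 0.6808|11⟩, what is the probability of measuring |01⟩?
0.1405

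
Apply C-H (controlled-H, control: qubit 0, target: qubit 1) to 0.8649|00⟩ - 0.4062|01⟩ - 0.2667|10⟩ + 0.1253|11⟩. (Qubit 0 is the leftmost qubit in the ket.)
0.8649|00⟩ - 0.4062|01⟩ - 0.09998|10⟩ - 0.2772|11⟩

C-H leaves the control-|0⟩ kets |00⟩, |01⟩ unchanged and applies H to qubit 1 on the control-|1⟩ pair (|10⟩, |11⟩).
H = [[1/√2, 1/√2], [1/√2, -1/√2]].
With a = amp(|10⟩) = -0.2667 and b = amp(|11⟩) = 0.1253:
new amp(|10⟩) = (1/√2)·a + (1/√2)·b = -0.09998
new amp(|11⟩) = (1/√2)·a + (-1/√2)·b = -0.2772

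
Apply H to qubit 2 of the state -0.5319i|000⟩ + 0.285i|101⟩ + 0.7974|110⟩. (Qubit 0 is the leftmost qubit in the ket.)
-0.3761i|000⟩ - 0.3761i|001⟩ + 0.2015i|100⟩ - 0.2015i|101⟩ + 0.5638|110⟩ + 0.5638|111⟩

H on qubit 2 mixes each pair of kets that differ only in qubit 2: amplitudes (a, b) of (|…0…⟩, |…1…⟩) become ((a + b)/√2, (a − b)/√2). Kets absent from the input have amplitude 0.
(|000⟩, |001⟩): (a, b) = (-0.5319i, 0) → (-0.3761i, -0.3761i)
(|100⟩, |101⟩): (a, b) = (0, 0.285i) → (0.2015i, -0.2015i)
(|110⟩, |111⟩): (a, b) = (0.7974, 0) → (0.5638, 0.5638)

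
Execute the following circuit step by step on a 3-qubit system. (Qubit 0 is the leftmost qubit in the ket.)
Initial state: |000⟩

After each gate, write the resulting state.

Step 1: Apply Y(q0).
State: i|100⟩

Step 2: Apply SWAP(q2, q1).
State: i|100⟩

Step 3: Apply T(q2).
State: i|100⟩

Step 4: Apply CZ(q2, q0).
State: i|100⟩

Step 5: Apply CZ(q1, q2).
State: i|100⟩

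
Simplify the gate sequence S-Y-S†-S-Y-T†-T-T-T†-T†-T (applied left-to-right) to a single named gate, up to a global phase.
S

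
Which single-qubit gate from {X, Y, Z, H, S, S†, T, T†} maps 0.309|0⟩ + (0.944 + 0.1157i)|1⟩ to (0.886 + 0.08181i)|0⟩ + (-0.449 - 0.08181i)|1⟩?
H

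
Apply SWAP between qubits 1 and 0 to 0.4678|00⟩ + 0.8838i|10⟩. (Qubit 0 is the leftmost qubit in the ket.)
0.4678|00⟩ + 0.8838i|01⟩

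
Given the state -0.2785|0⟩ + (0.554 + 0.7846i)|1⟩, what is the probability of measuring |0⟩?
0.07756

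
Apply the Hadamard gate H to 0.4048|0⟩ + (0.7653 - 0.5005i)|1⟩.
(0.8274 - 0.3539i)|0⟩ + (-0.2549 + 0.3539i)|1⟩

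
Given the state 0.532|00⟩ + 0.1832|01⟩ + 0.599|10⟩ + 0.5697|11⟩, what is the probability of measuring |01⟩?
0.03356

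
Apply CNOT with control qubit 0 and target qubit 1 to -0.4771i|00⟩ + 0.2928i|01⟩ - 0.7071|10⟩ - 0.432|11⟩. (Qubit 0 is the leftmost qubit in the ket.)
-0.4771i|00⟩ + 0.2928i|01⟩ - 0.432|10⟩ - 0.7071|11⟩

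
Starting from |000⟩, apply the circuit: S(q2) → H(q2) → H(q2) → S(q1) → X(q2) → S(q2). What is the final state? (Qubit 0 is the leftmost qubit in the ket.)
i|001⟩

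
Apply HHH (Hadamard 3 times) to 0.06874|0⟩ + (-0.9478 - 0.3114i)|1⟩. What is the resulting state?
(-0.6216 - 0.2202i)|0⟩ + (0.7188 + 0.2202i)|1⟩

H² = I, so H^3 = H: a single Hadamard. With (a, b) = (0.06874, (-0.9478 - 0.3114i)), H gives ((a + b)/√2, (a − b)/√2) = ((-0.6216 - 0.2202i), (0.7188 + 0.2202i)).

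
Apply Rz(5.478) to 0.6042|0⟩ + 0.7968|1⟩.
(-0.5559 - 0.2367i)|0⟩ + (-0.7331 + 0.3122i)|1⟩

Rz(5.478) = [[e^(−iθ/2), 0], [0, e^(iθ/2)]] with e^(±iθ/2) = cos(θ/2) ± i·sin(θ/2); θ = 5.478, cos(θ/2) ≈ -0.920048, sin(θ/2) ≈ 0.391805.
With a = amp(|0⟩) = 0.6042 and b = amp(|1⟩) = 0.7968:
new amp(|0⟩) = (-0.920048 - 0.391805i)·a = (-0.5559 - 0.2367i)
new amp(|1⟩) = (-0.920048 + 0.391805i)·b = (-0.7331 + 0.3122i)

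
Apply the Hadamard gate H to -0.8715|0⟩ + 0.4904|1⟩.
-0.2695|0⟩ - 0.963|1⟩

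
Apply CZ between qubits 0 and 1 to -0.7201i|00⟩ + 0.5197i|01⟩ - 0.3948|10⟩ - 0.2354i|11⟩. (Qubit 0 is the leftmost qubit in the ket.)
-0.7201i|00⟩ + 0.5197i|01⟩ - 0.3948|10⟩ + 0.2354i|11⟩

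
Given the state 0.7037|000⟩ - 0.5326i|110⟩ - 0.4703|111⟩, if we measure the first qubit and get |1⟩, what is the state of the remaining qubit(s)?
-0.7496i|10⟩ - 0.6619|11⟩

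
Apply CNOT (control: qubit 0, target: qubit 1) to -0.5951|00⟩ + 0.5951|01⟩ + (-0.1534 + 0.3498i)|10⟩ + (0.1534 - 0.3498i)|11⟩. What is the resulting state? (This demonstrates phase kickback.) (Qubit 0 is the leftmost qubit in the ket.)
-0.5951|00⟩ + 0.5951|01⟩ + (0.1534 - 0.3498i)|10⟩ + (-0.1534 + 0.3498i)|11⟩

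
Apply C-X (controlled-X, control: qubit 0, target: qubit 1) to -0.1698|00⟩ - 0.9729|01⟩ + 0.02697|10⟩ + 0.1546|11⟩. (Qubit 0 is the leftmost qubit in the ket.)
-0.1698|00⟩ - 0.9729|01⟩ + 0.1546|10⟩ + 0.02697|11⟩

C-X leaves the control-|0⟩ kets |00⟩, |01⟩ unchanged and applies X to qubit 1 on the control-|1⟩ pair (|10⟩, |11⟩).
X = [[0, 1], [1, 0]].
With a = amp(|10⟩) = 0.02697 and b = amp(|11⟩) = 0.1546:
new amp(|10⟩) = (1)·b = 0.1546
new amp(|11⟩) = (1)·a = 0.02697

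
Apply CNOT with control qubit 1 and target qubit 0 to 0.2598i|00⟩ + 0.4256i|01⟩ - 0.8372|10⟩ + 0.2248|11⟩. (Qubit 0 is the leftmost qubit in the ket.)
0.2598i|00⟩ + 0.2248|01⟩ - 0.8372|10⟩ + 0.4256i|11⟩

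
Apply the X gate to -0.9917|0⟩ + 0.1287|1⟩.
0.1287|0⟩ - 0.9917|1⟩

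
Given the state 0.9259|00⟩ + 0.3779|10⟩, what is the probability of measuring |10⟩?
0.1428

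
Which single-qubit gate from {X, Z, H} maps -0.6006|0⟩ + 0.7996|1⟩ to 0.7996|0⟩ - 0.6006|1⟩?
X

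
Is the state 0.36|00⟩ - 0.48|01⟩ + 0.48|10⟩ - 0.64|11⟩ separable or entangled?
Separable

Writing the state as a|00⟩ + b|01⟩ + c|10⟩ + d|11⟩, it is a product state iff ad − bc = 0.
Here (a, b, c, d) = (0.36, -0.48, 0.48, -0.64): ad − bc = (0.36)(-0.64) − (-0.48)(0.48) = 0, so the state is separable.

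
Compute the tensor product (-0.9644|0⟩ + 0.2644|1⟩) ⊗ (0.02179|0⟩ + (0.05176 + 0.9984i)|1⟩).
-0.02101|00⟩ + (-0.04992 - 0.9629i)|01⟩ + 0.005761|10⟩ + (0.01369 + 0.264i)|11⟩

amp(|b₁b₂…⟩) = product of the factor amplitudes for bits b₁, b₂, …; only kets whose every factor amplitude is nonzero survive.
|00⟩: (-0.9644)(0.02179) = -0.02101
|01⟩: (-0.9644)(0.05176 + 0.9984i) = (-0.04992 - 0.9629i)
|10⟩: (0.2644)(0.02179) = 0.005761
|11⟩: (0.2644)(0.05176 + 0.9984i) = (0.01369 + 0.264i)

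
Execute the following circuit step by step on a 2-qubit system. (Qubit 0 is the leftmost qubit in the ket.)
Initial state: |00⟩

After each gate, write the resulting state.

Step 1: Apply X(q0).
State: |10⟩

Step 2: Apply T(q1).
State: |10⟩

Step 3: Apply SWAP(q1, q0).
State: |01⟩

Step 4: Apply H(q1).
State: 1/√2|00⟩ - 1/√2|01⟩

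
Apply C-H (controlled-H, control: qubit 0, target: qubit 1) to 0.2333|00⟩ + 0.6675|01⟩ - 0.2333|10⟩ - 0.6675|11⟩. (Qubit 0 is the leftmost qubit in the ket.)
0.2333|00⟩ + 0.6675|01⟩ - 0.637|10⟩ + 0.307|11⟩

C-H leaves the control-|0⟩ kets |00⟩, |01⟩ unchanged and applies H to qubit 1 on the control-|1⟩ pair (|10⟩, |11⟩).
H = [[1/√2, 1/√2], [1/√2, -1/√2]].
With a = amp(|10⟩) = -0.2333 and b = amp(|11⟩) = -0.6675:
new amp(|10⟩) = (1/√2)·a + (1/√2)·b = -0.637
new amp(|11⟩) = (1/√2)·a + (-1/√2)·b = 0.307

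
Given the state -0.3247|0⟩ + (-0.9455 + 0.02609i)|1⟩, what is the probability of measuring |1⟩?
0.8947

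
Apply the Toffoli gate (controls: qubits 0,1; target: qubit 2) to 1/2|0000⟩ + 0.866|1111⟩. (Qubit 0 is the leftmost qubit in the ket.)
1/2|0000⟩ + 0.866|1101⟩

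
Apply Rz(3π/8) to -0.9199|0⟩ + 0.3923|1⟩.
(-0.7649 + 0.5111i)|0⟩ + (0.3262 + 0.218i)|1⟩

Rz(3π/8) = [[e^(−iθ/2), 0], [0, e^(iθ/2)]] with e^(±iθ/2) = cos(θ/2) ± i·sin(θ/2); θ = 3π/8, cos(θ/2) ≈ 0.83147, sin(θ/2) ≈ 0.55557.
With a = amp(|0⟩) = -0.9199 and b = amp(|1⟩) = 0.3923:
new amp(|0⟩) = (0.83147 - 0.55557i)·a = (-0.7649 + 0.5111i)
new amp(|1⟩) = (0.83147 + 0.55557i)·b = (0.3262 + 0.218i)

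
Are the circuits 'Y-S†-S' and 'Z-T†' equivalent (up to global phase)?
No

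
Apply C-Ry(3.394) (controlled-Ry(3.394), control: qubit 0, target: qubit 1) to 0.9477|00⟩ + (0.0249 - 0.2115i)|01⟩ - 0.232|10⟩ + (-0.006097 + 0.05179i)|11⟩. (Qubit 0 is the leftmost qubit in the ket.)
0.9477|00⟩ + (0.0249 - 0.2115i)|01⟩ + (0.03525 - 0.05138i)|10⟩ + (-0.2294 - 0.006519i)|11⟩

C-Ry(3.394) leaves the control-|0⟩ kets |00⟩, |01⟩ unchanged and applies Ry(3.394) to qubit 1 on the control-|1⟩ pair (|10⟩, |11⟩).
Ry(3.394) = [[cos(θ/2), −sin(θ/2)], [sin(θ/2), cos(θ/2)]]; θ = 3.394, cos(θ/2) ≈ -0.125869, sin(θ/2) ≈ 0.992047.
With a = amp(|10⟩) = -0.232 and b = amp(|11⟩) = (-0.006097 + 0.05179i):
new amp(|10⟩) = (-0.125869)·a + (-0.992047)·b = (0.03525 - 0.05138i)
new amp(|11⟩) = (0.992047)·a + (-0.125869)·b = (-0.2294 - 0.006519i)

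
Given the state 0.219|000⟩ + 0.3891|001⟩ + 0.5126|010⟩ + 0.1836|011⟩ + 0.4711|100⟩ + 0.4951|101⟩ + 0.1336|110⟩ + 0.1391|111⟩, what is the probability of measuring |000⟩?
0.04796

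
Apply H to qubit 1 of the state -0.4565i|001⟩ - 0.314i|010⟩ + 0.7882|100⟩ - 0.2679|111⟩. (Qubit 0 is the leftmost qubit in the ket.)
-0.222i|000⟩ - 0.3228i|001⟩ + 0.222i|010⟩ - 0.3228i|011⟩ + 0.5573|100⟩ - 0.1894|101⟩ + 0.5573|110⟩ + 0.1894|111⟩

H on qubit 1 mixes each pair of kets that differ only in qubit 1: amplitudes (a, b) of (|…0…⟩, |…1…⟩) become ((a + b)/√2, (a − b)/√2). Kets absent from the input have amplitude 0.
(|000⟩, |010⟩): (a, b) = (0, -0.314i) → (-0.222i, 0.222i)
(|001⟩, |011⟩): (a, b) = (-0.4565i, 0) → (-0.3228i, -0.3228i)
(|100⟩, |110⟩): (a, b) = (0.7882, 0) → (0.5573, 0.5573)
(|101⟩, |111⟩): (a, b) = (0, -0.2679) → (-0.1894, 0.1894)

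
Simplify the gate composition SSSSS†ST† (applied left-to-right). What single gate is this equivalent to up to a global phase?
T†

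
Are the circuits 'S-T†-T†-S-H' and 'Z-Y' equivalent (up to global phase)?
No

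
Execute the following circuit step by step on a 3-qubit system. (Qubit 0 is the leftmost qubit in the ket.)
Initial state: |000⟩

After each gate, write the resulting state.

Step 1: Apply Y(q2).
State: i|001⟩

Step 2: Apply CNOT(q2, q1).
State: i|011⟩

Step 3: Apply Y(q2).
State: |010⟩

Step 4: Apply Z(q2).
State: |010⟩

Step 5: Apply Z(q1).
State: -|010⟩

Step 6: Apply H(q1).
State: -1/√2|000⟩ + 1/√2|010⟩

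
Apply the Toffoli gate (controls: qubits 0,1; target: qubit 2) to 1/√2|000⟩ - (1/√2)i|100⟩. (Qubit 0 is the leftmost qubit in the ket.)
1/√2|000⟩ - (1/√2)i|100⟩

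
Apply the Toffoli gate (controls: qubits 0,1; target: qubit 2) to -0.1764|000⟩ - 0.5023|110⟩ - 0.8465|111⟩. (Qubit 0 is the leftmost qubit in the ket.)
-0.1764|000⟩ - 0.8465|110⟩ - 0.5023|111⟩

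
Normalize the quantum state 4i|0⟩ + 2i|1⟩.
0.8944i|0⟩ + (1/√5)i|1⟩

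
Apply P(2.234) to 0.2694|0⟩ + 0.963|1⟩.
0.2694|0⟩ + (-0.5929 + 0.7589i)|1⟩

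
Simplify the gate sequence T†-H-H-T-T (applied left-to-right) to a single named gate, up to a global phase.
T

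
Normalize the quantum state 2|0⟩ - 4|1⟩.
1/√5|0⟩ - 0.8944|1⟩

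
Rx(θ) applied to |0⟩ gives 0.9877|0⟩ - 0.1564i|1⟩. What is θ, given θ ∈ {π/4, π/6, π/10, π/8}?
π/10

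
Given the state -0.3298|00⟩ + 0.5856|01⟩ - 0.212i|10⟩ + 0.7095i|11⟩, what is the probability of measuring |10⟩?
0.04494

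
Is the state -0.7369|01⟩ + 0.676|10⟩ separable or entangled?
Entangled

Writing the state as a|00⟩ + b|01⟩ + c|10⟩ + d|11⟩, it is a product state iff ad − bc = 0.
Here (a, b, c, d) = (0, -0.7369, 0.676, 0): ad − bc = (0)(0) − (-0.7369)(0.676) = 0.4981 ≠ 0, so the state is entangled.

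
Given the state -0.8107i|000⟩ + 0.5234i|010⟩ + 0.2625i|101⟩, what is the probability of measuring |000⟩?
0.6572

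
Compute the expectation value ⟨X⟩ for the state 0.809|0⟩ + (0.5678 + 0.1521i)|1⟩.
0.9187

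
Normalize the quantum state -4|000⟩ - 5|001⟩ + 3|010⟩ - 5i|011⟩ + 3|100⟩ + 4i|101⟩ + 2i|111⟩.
-0.3922|000⟩ - 0.4903|001⟩ + 0.2942|010⟩ - 0.4903i|011⟩ + 0.2942|100⟩ + 0.3922i|101⟩ + 0.1961i|111⟩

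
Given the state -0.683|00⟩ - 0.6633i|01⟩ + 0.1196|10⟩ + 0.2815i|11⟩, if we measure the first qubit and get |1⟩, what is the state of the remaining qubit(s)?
0.391|0⟩ + 0.9204i|1⟩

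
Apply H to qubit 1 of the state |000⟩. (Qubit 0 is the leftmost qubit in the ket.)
1/√2|000⟩ + 1/√2|010⟩

H on qubit 1 mixes each pair of kets that differ only in qubit 1: amplitudes (a, b) of (|…0…⟩, |…1…⟩) become ((a + b)/√2, (a − b)/√2). Kets absent from the input have amplitude 0.
(|000⟩, |010⟩): (a, b) = (1, 0) → (1/√2, 1/√2)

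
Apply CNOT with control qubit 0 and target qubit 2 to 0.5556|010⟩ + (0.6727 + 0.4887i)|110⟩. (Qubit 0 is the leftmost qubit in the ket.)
0.5556|010⟩ + (0.6727 + 0.4887i)|111⟩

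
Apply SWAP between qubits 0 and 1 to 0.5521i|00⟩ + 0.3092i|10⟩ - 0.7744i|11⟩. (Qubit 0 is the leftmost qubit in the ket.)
0.5521i|00⟩ + 0.3092i|01⟩ - 0.7744i|11⟩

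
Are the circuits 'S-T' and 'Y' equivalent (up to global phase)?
No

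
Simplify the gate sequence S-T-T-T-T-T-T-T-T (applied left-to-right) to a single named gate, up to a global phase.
S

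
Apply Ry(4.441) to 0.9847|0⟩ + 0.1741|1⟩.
-0.7343|0⟩ + 0.6788|1⟩

Ry(4.441) = [[cos(θ/2), −sin(θ/2)], [sin(θ/2), cos(θ/2)]]; θ = 4.441, cos(θ/2) ≈ -0.60495, sin(θ/2) ≈ 0.796263.
With a = amp(|0⟩) = 0.9847 and b = amp(|1⟩) = 0.1741:
new amp(|0⟩) = (-0.60495)·a + (-0.796263)·b = -0.7343
new amp(|1⟩) = (0.796263)·a + (-0.60495)·b = 0.6788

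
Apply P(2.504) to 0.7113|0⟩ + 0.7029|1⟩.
0.7113|0⟩ + (-0.5648 + 0.4184i)|1⟩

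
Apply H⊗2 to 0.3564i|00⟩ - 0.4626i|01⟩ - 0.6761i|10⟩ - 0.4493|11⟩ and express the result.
(-0.2247 - 0.3912i)|00⟩ + (0.2247 + 0.07145i)|01⟩ + (0.2247 + 0.285i)|10⟩ + (-0.2247 + 0.7476i)|11⟩

H⊗2 gives amp(|y⟩) = (1/2) Σ_x (−1)^(x·y) amp(|x⟩), where x·y is the number of positions in which both x and y have a 1.
|00⟩: (0.3564i - 0.4626i - 0.6761i - 0.4493)/2 = (-0.2247 - 0.3912i)
|01⟩: (0.3564i + 0.4626i - 0.6761i + 0.4493)/2 = (0.2247 + 0.07145i)
|10⟩: (0.3564i - 0.4626i + 0.6761i + 0.4493)/2 = (0.2247 + 0.285i)
|11⟩: (0.3564i + 0.4626i + 0.6761i - 0.4493)/2 = (-0.2247 + 0.7476i)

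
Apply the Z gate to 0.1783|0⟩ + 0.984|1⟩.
0.1783|0⟩ - 0.984|1⟩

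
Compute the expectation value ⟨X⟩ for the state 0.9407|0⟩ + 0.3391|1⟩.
0.638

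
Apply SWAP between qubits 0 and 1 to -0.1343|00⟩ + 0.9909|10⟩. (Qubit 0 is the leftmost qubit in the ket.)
-0.1343|00⟩ + 0.9909|01⟩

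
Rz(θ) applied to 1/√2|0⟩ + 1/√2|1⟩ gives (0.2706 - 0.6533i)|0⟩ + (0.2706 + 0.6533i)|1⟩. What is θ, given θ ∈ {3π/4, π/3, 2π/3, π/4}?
3π/4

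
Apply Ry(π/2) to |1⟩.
-1/√2|0⟩ + 1/√2|1⟩

Ry(π/2) = [[cos(θ/2), −sin(θ/2)], [sin(θ/2), cos(θ/2)]]; θ = π/2, cos(θ/2) ≈ 0.707107, sin(θ/2) ≈ 0.707107.
With a = amp(|0⟩) = 0 and b = amp(|1⟩) = 1:
new amp(|0⟩) = (0.707107)·a + (-0.707107)·b = -1/√2
new amp(|1⟩) = (0.707107)·a + (0.707107)·b = 1/√2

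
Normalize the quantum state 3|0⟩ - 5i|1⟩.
0.5145|0⟩ - 0.8575i|1⟩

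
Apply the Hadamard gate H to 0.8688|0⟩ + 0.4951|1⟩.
0.9644|0⟩ + 0.2642|1⟩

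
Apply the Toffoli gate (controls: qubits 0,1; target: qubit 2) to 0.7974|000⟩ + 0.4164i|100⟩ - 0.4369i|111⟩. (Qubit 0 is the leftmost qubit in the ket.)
0.7974|000⟩ + 0.4164i|100⟩ - 0.4369i|110⟩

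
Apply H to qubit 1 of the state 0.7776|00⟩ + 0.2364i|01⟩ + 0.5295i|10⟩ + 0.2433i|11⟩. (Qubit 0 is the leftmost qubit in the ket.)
(0.5498 + 0.1672i)|00⟩ + (0.5498 - 0.1672i)|01⟩ + 0.5465i|10⟩ + 0.2024i|11⟩

H on qubit 1 mixes each pair of kets that differ only in qubit 1: amplitudes (a, b) of (|…0…⟩, |…1…⟩) become ((a + b)/√2, (a − b)/√2). Kets absent from the input have amplitude 0.
(|00⟩, |01⟩): (a, b) = (0.7776, 0.2364i) → ((0.5498 + 0.1672i), (0.5498 - 0.1672i))
(|10⟩, |11⟩): (a, b) = (0.5295i, 0.2433i) → (0.5465i, 0.2024i)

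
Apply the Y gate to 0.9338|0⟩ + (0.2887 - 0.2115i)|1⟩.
(-0.2115 - 0.2887i)|0⟩ + 0.9338i|1⟩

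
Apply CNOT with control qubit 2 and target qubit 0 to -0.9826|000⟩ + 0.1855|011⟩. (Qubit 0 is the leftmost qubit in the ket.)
-0.9826|000⟩ + 0.1855|111⟩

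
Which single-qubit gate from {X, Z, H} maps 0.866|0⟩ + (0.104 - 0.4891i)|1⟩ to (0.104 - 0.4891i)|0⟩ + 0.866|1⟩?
X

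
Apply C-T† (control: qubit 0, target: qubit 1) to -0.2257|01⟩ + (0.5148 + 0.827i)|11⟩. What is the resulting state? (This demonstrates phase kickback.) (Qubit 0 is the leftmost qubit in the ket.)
-0.2257|01⟩ + (0.9488 + 0.2208i)|11⟩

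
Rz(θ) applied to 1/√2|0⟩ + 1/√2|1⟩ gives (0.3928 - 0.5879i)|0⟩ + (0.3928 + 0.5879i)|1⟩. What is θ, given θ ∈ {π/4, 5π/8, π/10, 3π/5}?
5π/8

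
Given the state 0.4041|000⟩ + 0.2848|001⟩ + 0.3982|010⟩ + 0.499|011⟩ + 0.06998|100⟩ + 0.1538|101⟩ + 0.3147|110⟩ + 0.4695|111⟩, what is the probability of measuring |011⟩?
0.249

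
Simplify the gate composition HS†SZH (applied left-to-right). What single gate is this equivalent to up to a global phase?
X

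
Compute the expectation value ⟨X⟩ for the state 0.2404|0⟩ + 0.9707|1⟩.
0.4667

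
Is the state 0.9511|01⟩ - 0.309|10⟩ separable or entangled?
Entangled

Writing the state as a|00⟩ + b|01⟩ + c|10⟩ + d|11⟩, it is a product state iff ad − bc = 0.
Here (a, b, c, d) = (0, 0.9511, -0.309, 0): ad − bc = (0)(0) − (0.9511)(-0.309) = 0.2939 ≠ 0, so the state is entangled.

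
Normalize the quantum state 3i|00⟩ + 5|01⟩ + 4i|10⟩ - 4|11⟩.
0.3693i|00⟩ + 0.6155|01⟩ + 0.4924i|10⟩ - 0.4924|11⟩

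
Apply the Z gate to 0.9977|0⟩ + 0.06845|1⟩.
0.9977|0⟩ - 0.06845|1⟩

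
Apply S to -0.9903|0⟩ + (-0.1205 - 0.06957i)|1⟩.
-0.9903|0⟩ + (0.06957 - 0.1205i)|1⟩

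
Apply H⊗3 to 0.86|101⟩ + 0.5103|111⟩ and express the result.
0.4845|000⟩ - 0.4845|001⟩ + 0.1236|010⟩ - 0.1236|011⟩ - 0.4845|100⟩ + 0.4845|101⟩ - 0.1236|110⟩ + 0.1236|111⟩

H⊗3 gives amp(|y⟩) = (1/2√2) Σ_x (−1)^(x·y) amp(|x⟩), where x·y is the number of positions in which both x and y have a 1.
|000⟩: (0.86 + 0.5103)/(2√2) = 0.4845
|001⟩: (-0.86 - 0.5103)/(2√2) = -0.4845
|010⟩: (0.86 - 0.5103)/(2√2) = 0.1236
|011⟩: (-0.86 + 0.5103)/(2√2) = -0.1236
|100⟩: (-0.86 - 0.5103)/(2√2) = -0.4845
|101⟩: (0.86 + 0.5103)/(2√2) = 0.4845
|110⟩: (-0.86 + 0.5103)/(2√2) = -0.1236
|111⟩: (0.86 - 0.5103)/(2√2) = 0.1236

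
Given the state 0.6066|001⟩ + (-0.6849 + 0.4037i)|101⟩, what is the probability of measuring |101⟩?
0.6321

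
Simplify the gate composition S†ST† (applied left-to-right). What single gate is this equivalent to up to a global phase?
T†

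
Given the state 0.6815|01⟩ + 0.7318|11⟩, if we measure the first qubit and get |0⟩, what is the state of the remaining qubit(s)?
|1⟩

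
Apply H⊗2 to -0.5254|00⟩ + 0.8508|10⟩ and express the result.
0.1627|00⟩ + 0.1627|01⟩ - 0.6881|10⟩ - 0.6881|11⟩

H⊗2 gives amp(|y⟩) = (1/2) Σ_x (−1)^(x·y) amp(|x⟩), where x·y is the number of positions in which both x and y have a 1.
|00⟩: (-0.5254 + 0.8508)/2 = 0.1627
|01⟩: (-0.5254 + 0.8508)/2 = 0.1627
|10⟩: (-0.5254 - 0.8508)/2 = -0.6881
|11⟩: (-0.5254 - 0.8508)/2 = -0.6881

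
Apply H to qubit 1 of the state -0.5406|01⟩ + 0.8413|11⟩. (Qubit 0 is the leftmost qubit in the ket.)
-0.3823|00⟩ + 0.3823|01⟩ + 0.5949|10⟩ - 0.5949|11⟩

H on qubit 1 mixes each pair of kets that differ only in qubit 1: amplitudes (a, b) of (|…0…⟩, |…1…⟩) become ((a + b)/√2, (a − b)/√2). Kets absent from the input have amplitude 0.
(|00⟩, |01⟩): (a, b) = (0, -0.5406) → (-0.3823, 0.3823)
(|10⟩, |11⟩): (a, b) = (0, 0.8413) → (0.5949, -0.5949)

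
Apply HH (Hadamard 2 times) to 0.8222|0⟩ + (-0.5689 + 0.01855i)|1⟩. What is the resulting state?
0.8222|0⟩ + (-0.5689 + 0.01855i)|1⟩

H² = I, so an even number of Hadamards cancels: H^2 = I and the state is unchanged.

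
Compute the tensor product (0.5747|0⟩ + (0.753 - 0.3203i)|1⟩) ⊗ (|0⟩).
0.5747|00⟩ + (0.753 - 0.3203i)|10⟩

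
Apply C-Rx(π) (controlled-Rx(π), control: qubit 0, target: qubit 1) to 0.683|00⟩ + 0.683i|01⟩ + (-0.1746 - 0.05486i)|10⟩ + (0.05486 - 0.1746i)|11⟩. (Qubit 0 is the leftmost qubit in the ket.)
0.683|00⟩ + 0.683i|01⟩ + (-0.1746 - 0.05486i)|10⟩ + (-0.05486 + 0.1746i)|11⟩

C-Rx(π) leaves the control-|0⟩ kets |00⟩, |01⟩ unchanged and applies Rx(π) to qubit 1 on the control-|1⟩ pair (|10⟩, |11⟩).
Rx(π) = [[cos(θ/2), −i·sin(θ/2)], [−i·sin(θ/2), cos(θ/2)]]; θ = π, cos(θ/2) ≈ 0, sin(θ/2) ≈ 1.
With a = amp(|10⟩) = (-0.1746 - 0.05486i) and b = amp(|11⟩) = (0.05486 - 0.1746i):
new amp(|10⟩) = (-i)·b = (-0.1746 - 0.05486i)
new amp(|11⟩) = (-i)·a = (-0.05486 + 0.1746i)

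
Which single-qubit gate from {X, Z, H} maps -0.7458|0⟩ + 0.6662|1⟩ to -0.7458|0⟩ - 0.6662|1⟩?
Z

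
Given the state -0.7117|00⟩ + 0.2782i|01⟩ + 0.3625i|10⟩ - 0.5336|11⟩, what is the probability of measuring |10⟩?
0.1314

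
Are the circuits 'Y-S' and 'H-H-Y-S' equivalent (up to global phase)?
Yes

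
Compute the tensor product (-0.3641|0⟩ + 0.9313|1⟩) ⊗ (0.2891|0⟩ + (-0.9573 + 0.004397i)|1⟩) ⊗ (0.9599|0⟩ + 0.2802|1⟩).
-0.101|000⟩ - 0.02949|001⟩ + (0.3346 - 0.001537i)|010⟩ + (0.09766 - 0.0004486i)|011⟩ + 0.2584|100⟩ + 0.07544|101⟩ + (-0.8558 + 0.003931i)|110⟩ + (-0.2498 + 0.001147i)|111⟩

amp(|b₁b₂…⟩) = product of the factor amplitudes for bits b₁, b₂, …; only kets whose every factor amplitude is nonzero survive.
|000⟩: (-0.3641)(0.2891)(0.9599) = -0.101
|001⟩: (-0.3641)(0.2891)(0.2802) = -0.02949
|010⟩: (-0.3641)(-0.9573 + 0.004397i)(0.9599) = (0.3346 - 0.001537i)
|011⟩: (-0.3641)(-0.9573 + 0.004397i)(0.2802) = (0.09766 - 0.0004486i)
|100⟩: (0.9313)(0.2891)(0.9599) = 0.2584
|101⟩: (0.9313)(0.2891)(0.2802) = 0.07544
|110⟩: (0.9313)(-0.9573 + 0.004397i)(0.9599) = (-0.8558 + 0.003931i)
|111⟩: (0.9313)(-0.9573 + 0.004397i)(0.2802) = (-0.2498 + 0.001147i)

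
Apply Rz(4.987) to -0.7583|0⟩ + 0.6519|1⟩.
(0.6045 + 0.4578i)|0⟩ + (-0.5197 + 0.3935i)|1⟩

Rz(4.987) = [[e^(−iθ/2), 0], [0, e^(iθ/2)]] with e^(±iθ/2) = cos(θ/2) ± i·sin(θ/2); θ = 4.987, cos(θ/2) ≈ -0.797237, sin(θ/2) ≈ 0.603667.
With a = amp(|0⟩) = -0.7583 and b = amp(|1⟩) = 0.6519:
new amp(|0⟩) = (-0.797237 - 0.603667i)·a = (0.6045 + 0.4578i)
new amp(|1⟩) = (-0.797237 + 0.603667i)·b = (-0.5197 + 0.3935i)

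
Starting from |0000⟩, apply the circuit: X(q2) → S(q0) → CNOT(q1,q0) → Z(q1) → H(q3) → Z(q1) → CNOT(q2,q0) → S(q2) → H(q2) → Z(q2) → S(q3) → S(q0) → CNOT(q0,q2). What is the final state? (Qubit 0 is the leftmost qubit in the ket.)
-1/2|1000⟩ - (1/2)i|1001⟩ - 1/2|1010⟩ - (1/2)i|1011⟩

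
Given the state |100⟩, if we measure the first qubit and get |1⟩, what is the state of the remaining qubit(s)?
|00⟩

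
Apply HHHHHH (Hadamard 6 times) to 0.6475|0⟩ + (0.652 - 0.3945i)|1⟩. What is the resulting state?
0.6475|0⟩ + (0.652 - 0.3945i)|1⟩

H² = I, so an even number of Hadamards cancels: H^6 = I and the state is unchanged.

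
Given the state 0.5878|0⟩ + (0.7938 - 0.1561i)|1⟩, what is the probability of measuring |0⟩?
0.3455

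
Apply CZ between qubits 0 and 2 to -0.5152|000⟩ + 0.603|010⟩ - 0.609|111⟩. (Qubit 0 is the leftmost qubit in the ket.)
-0.5152|000⟩ + 0.603|010⟩ + 0.609|111⟩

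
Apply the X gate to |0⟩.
|1⟩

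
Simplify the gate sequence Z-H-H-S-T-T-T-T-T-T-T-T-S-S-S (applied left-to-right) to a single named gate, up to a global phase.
Z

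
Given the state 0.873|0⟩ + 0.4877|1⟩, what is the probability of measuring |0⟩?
0.7621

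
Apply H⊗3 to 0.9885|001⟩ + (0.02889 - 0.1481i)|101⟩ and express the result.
(0.3597 - 0.05236i)|000⟩ + (-0.3597 + 0.05236i)|001⟩ + (0.3597 - 0.05236i)|010⟩ + (-0.3597 + 0.05236i)|011⟩ + (0.3393 + 0.05236i)|100⟩ + (-0.3393 - 0.05236i)|101⟩ + (0.3393 + 0.05236i)|110⟩ + (-0.3393 - 0.05236i)|111⟩

H⊗3 gives amp(|y⟩) = (1/2√2) Σ_x (−1)^(x·y) amp(|x⟩), where x·y is the number of positions in which both x and y have a 1.
|000⟩: (0.9885 + (0.02889 - 0.1481i))/(2√2) = (0.3597 - 0.05236i)
|001⟩: (-0.9885 - (0.02889 - 0.1481i))/(2√2) = (-0.3597 + 0.05236i)
|010⟩: (0.9885 + (0.02889 - 0.1481i))/(2√2) = (0.3597 - 0.05236i)
|011⟩: (-0.9885 - (0.02889 - 0.1481i))/(2√2) = (-0.3597 + 0.05236i)
|100⟩: (0.9885 - (0.02889 - 0.1481i))/(2√2) = (0.3393 + 0.05236i)
|101⟩: (-0.9885 + (0.02889 - 0.1481i))/(2√2) = (-0.3393 - 0.05236i)
|110⟩: (0.9885 - (0.02889 - 0.1481i))/(2√2) = (0.3393 + 0.05236i)
|111⟩: (-0.9885 + (0.02889 - 0.1481i))/(2√2) = (-0.3393 - 0.05236i)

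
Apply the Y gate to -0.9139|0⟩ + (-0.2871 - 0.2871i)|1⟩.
(-0.2871 + 0.2871i)|0⟩ - 0.9139i|1⟩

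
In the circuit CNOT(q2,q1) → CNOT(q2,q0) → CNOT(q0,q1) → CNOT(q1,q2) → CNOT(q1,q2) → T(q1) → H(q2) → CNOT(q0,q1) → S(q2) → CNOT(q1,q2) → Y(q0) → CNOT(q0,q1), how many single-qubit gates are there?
4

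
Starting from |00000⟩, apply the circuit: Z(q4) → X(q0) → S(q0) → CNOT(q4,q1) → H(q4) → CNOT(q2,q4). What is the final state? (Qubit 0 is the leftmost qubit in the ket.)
(1/√2)i|10000⟩ + (1/√2)i|10001⟩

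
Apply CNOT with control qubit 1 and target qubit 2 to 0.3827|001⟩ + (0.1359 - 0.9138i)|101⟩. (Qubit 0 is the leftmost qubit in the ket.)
0.3827|001⟩ + (0.1359 - 0.9138i)|101⟩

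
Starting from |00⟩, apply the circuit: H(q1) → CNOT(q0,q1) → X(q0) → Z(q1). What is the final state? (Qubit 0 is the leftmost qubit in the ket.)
1/√2|10⟩ - 1/√2|11⟩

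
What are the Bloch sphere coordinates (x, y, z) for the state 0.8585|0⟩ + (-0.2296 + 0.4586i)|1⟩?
(-0.3942, 0.7874, 0.474)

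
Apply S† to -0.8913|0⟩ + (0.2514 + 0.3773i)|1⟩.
-0.8913|0⟩ + (0.3773 - 0.2514i)|1⟩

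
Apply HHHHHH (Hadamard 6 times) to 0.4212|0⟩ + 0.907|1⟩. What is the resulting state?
0.4212|0⟩ + 0.907|1⟩

H² = I, so an even number of Hadamards cancels: H^6 = I and the state is unchanged.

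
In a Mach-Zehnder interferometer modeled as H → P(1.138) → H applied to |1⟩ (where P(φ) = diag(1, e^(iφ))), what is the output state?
(0.2903 - 0.4539i)|0⟩ + (0.7097 + 0.4539i)|1⟩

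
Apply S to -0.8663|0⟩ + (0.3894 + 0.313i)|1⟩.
-0.8663|0⟩ + (-0.313 + 0.3894i)|1⟩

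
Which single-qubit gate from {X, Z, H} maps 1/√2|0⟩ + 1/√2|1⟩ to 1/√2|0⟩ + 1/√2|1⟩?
X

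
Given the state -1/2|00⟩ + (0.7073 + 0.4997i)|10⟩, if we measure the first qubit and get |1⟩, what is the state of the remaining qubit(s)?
(0.8167 + 0.577i)|0⟩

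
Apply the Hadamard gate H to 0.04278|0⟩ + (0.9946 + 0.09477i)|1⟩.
(0.7335 + 0.06701i)|0⟩ + (-0.673 - 0.06701i)|1⟩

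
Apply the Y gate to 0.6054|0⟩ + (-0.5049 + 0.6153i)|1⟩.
(0.6153 + 0.5049i)|0⟩ + 0.6054i|1⟩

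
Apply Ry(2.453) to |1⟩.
-0.9413|0⟩ + 0.3375|1⟩

Ry(2.453) = [[cos(θ/2), −sin(θ/2)], [sin(θ/2), cos(θ/2)]]; θ = 2.453, cos(θ/2) ≈ 0.337534, sin(θ/2) ≈ 0.941313.
With a = amp(|0⟩) = 0 and b = amp(|1⟩) = 1:
new amp(|0⟩) = (0.337534)·a + (-0.941313)·b = -0.9413
new amp(|1⟩) = (0.941313)·a + (0.337534)·b = 0.3375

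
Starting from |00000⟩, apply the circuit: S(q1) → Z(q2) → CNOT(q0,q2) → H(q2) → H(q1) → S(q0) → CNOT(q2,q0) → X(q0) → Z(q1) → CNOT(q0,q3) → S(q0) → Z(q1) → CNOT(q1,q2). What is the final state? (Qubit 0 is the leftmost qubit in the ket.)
1/2|00100⟩ + 1/2|01000⟩ + (1/2)i|10010⟩ + (1/2)i|11110⟩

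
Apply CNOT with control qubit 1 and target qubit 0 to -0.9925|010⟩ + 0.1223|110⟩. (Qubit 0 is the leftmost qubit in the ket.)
0.1223|010⟩ - 0.9925|110⟩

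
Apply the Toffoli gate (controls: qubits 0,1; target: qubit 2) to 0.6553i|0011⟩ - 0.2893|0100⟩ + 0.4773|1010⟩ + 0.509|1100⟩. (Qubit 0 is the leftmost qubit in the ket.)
0.6553i|0011⟩ - 0.2893|0100⟩ + 0.4773|1010⟩ + 0.509|1110⟩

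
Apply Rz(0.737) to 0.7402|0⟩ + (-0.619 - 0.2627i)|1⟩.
(0.6905 - 0.2666i)|0⟩ + (-0.4828 - 0.468i)|1⟩

Rz(0.737) = [[e^(−iθ/2), 0], [0, e^(iθ/2)]] with e^(±iθ/2) = cos(θ/2) ± i·sin(θ/2); θ = 0.737, cos(θ/2) ≈ 0.932869, sin(θ/2) ≈ 0.360217.
With a = amp(|0⟩) = 0.7402 and b = amp(|1⟩) = (-0.619 - 0.2627i):
new amp(|0⟩) = (0.932869 - 0.360217i)·a = (0.6905 - 0.2666i)
new amp(|1⟩) = (0.932869 + 0.360217i)·b = (-0.4828 - 0.468i)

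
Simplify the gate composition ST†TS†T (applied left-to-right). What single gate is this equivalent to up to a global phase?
T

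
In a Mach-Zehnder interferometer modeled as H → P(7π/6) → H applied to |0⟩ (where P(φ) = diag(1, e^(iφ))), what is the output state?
(0.06699 - 0.25i)|0⟩ + (0.933 + 0.25i)|1⟩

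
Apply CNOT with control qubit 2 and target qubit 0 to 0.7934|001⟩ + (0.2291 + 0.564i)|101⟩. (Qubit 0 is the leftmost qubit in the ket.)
(0.2291 + 0.564i)|001⟩ + 0.7934|101⟩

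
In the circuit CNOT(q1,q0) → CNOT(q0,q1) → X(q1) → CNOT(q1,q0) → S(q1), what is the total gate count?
5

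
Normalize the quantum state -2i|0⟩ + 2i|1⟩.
-(1/√2)i|0⟩ + (1/√2)i|1⟩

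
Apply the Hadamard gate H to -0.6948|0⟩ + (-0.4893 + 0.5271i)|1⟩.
(-0.8373 + 0.3727i)|0⟩ + (-0.1453 - 0.3727i)|1⟩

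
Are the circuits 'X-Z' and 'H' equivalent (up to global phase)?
No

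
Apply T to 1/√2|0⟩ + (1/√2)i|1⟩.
1/√2|0⟩ + (-1/2 + (1/2)i)|1⟩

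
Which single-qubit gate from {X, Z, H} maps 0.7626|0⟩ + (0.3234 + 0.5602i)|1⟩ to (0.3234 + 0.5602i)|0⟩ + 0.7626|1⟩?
X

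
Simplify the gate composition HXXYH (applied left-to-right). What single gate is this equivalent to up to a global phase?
Y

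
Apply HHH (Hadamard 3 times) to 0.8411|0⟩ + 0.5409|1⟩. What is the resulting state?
0.9772|0⟩ + 0.2123|1⟩

H² = I, so H^3 = H: a single Hadamard. With (a, b) = (0.8411, 0.5409), H gives ((a + b)/√2, (a − b)/√2) = (0.9772, 0.2123).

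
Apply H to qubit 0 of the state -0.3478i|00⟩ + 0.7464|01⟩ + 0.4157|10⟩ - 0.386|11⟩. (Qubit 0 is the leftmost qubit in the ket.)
(0.2939 - 0.2459i)|00⟩ + 0.2548|01⟩ + (-0.2939 - 0.2459i)|10⟩ + 0.8007|11⟩

H on qubit 0 mixes each pair of kets that differ only in qubit 0: amplitudes (a, b) of (|…0…⟩, |…1…⟩) become ((a + b)/√2, (a − b)/√2). Kets absent from the input have amplitude 0.
(|00⟩, |10⟩): (a, b) = (-0.3478i, 0.4157) → ((0.2939 - 0.2459i), (-0.2939 - 0.2459i))
(|01⟩, |11⟩): (a, b) = (0.7464, -0.386) → (0.2548, 0.8007)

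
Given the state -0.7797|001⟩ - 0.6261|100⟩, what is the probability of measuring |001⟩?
0.6079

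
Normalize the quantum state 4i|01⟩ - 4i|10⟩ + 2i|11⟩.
0.6667i|01⟩ - 0.6667i|10⟩ + 0.3333i|11⟩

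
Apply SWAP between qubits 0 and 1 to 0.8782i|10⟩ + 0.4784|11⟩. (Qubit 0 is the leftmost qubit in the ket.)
0.8782i|01⟩ + 0.4784|11⟩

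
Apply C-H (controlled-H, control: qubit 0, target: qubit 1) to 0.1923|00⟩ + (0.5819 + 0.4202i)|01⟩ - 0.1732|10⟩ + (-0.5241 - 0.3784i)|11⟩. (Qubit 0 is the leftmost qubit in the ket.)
0.1923|00⟩ + (0.5819 + 0.4202i)|01⟩ + (-0.4931 - 0.2676i)|10⟩ + (0.2481 + 0.2676i)|11⟩

C-H leaves the control-|0⟩ kets |00⟩, |01⟩ unchanged and applies H to qubit 1 on the control-|1⟩ pair (|10⟩, |11⟩).
H = [[1/√2, 1/√2], [1/√2, -1/√2]].
With a = amp(|10⟩) = -0.1732 and b = amp(|11⟩) = (-0.5241 - 0.3784i):
new amp(|10⟩) = (1/√2)·a + (1/√2)·b = (-0.4931 - 0.2676i)
new amp(|11⟩) = (1/√2)·a + (-1/√2)·b = (0.2481 + 0.2676i)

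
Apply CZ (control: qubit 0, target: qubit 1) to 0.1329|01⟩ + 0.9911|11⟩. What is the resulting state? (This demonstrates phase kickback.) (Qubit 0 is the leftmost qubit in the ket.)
0.1329|01⟩ - 0.9911|11⟩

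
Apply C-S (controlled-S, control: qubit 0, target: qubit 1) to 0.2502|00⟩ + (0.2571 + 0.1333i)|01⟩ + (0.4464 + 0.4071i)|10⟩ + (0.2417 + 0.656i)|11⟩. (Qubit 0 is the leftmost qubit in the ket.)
0.2502|00⟩ + (0.2571 + 0.1333i)|01⟩ + (0.4464 + 0.4071i)|10⟩ + (-0.656 + 0.2417i)|11⟩

C-S leaves the control-|0⟩ kets |00⟩, |01⟩ unchanged and applies S to qubit 1 on the control-|1⟩ pair (|10⟩, |11⟩).
S = [[1, 0], [0, i]].
With a = amp(|10⟩) = (0.4464 + 0.4071i) and b = amp(|11⟩) = (0.2417 + 0.656i):
new amp(|10⟩) = (1)·a = (0.4464 + 0.4071i)
new amp(|11⟩) = (i)·b = (-0.656 + 0.2417i)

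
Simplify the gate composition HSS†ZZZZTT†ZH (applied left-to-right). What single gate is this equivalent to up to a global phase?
X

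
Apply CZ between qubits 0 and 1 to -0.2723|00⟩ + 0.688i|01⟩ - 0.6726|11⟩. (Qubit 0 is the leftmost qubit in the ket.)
-0.2723|00⟩ + 0.688i|01⟩ + 0.6726|11⟩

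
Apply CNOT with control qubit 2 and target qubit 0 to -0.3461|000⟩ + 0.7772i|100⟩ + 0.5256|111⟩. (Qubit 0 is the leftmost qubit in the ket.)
-0.3461|000⟩ + 0.5256|011⟩ + 0.7772i|100⟩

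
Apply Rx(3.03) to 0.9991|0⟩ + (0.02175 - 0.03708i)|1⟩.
(0.01869 - 0.02172i)|0⟩ + (0.001213 - 0.9996i)|1⟩

Rx(3.03) = [[cos(θ/2), −i·sin(θ/2)], [−i·sin(θ/2), cos(θ/2)]]; θ = 3.03, cos(θ/2) ≈ 0.0557674, sin(θ/2) ≈ 0.998444.
With a = amp(|0⟩) = 0.9991 and b = amp(|1⟩) = (0.02175 - 0.03708i):
new amp(|0⟩) = (0.0557674)·a + (-0.998444i)·b = (0.01869 - 0.02172i)
new amp(|1⟩) = (-0.998444i)·a + (0.0557674)·b = (0.001213 - 0.9996i)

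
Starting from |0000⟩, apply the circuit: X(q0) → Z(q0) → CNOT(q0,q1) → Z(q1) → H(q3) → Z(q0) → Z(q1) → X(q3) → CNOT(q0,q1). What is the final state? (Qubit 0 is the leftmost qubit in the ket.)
1/√2|1000⟩ + 1/√2|1001⟩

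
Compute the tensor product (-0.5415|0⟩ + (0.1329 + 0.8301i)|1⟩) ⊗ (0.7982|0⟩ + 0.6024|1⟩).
-0.4322|00⟩ - 0.3262|01⟩ + (0.1061 + 0.6626i)|10⟩ + (0.08006 + 0.5001i)|11⟩

amp(|b₁b₂…⟩) = product of the factor amplitudes for bits b₁, b₂, …; only kets whose every factor amplitude is nonzero survive.
|00⟩: (-0.5415)(0.7982) = -0.4322
|01⟩: (-0.5415)(0.6024) = -0.3262
|10⟩: (0.1329 + 0.8301i)(0.7982) = (0.1061 + 0.6626i)
|11⟩: (0.1329 + 0.8301i)(0.6024) = (0.08006 + 0.5001i)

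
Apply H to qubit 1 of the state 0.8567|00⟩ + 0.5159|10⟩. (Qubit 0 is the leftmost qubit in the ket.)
0.6058|00⟩ + 0.6058|01⟩ + 0.3648|10⟩ + 0.3648|11⟩

H on qubit 1 mixes each pair of kets that differ only in qubit 1: amplitudes (a, b) of (|…0…⟩, |…1…⟩) become ((a + b)/√2, (a − b)/√2). Kets absent from the input have amplitude 0.
(|00⟩, |01⟩): (a, b) = (0.8567, 0) → (0.6058, 0.6058)
(|10⟩, |11⟩): (a, b) = (0.5159, 0) → (0.3648, 0.3648)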